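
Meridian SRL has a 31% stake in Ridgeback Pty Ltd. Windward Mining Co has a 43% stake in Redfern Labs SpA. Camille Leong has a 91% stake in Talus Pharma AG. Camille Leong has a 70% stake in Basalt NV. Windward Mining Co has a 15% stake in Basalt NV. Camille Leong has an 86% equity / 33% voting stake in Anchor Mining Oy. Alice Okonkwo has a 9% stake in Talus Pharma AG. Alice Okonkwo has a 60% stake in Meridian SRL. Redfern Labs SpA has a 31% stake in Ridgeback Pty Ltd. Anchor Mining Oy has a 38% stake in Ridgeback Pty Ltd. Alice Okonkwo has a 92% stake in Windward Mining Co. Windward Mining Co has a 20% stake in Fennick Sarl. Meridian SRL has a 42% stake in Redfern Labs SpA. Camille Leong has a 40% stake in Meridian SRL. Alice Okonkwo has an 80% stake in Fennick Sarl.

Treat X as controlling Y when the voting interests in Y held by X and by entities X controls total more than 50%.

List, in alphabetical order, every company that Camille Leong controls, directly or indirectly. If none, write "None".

Camille holds 70% of Basalt, so Camille controls Basalt.
Camille holds 91% of Talus, so Camille controls Talus.
No other company's threshold is met.

Basalt NV, Talus Pharma AG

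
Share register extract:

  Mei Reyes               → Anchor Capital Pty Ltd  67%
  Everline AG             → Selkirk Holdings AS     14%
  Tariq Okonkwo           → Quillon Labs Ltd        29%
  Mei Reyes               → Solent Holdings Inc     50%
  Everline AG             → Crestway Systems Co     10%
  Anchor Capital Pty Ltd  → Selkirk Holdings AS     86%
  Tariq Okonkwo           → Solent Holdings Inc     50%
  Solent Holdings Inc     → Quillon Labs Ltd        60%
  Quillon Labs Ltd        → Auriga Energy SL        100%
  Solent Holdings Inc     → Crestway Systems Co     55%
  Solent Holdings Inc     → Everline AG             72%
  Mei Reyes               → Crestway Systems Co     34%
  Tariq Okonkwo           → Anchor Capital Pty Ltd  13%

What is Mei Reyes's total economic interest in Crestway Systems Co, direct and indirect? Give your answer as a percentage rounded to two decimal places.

Mei reaches Crestway along 3 paths.
Via Solent: 50% × 55% = 27.5%.
Direct stake: 34% = 34%.
Via Solent → Everline: 50% × 72% × 10% = 3.6%.
Total: 27.5% + 34% + 3.6% = 65.1%.
Rounded: 65.10%.

65.10%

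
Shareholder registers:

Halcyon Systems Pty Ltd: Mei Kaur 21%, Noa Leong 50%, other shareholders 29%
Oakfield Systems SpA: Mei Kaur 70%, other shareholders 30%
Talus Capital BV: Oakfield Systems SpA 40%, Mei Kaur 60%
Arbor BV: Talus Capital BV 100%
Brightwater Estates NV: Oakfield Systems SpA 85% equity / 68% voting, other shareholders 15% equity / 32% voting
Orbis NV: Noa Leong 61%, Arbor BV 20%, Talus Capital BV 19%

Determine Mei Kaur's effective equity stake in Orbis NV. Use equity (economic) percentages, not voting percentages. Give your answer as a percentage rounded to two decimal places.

34.32%

Mei reaches Orbis along 4 paths.
Via Oakfield → Talus → Arbor: 70% × 40% × 100% × 20% = 5.6%.
Via Talus → Arbor: 60% × 100% × 20% = 12%.
Via Oakfield → Talus: 70% × 40% × 19% = 5.32%.
Via Talus: 60% × 19% = 11.4%.
Total: 5.6% + 12% + 5.32% + 11.4% = 34.32%.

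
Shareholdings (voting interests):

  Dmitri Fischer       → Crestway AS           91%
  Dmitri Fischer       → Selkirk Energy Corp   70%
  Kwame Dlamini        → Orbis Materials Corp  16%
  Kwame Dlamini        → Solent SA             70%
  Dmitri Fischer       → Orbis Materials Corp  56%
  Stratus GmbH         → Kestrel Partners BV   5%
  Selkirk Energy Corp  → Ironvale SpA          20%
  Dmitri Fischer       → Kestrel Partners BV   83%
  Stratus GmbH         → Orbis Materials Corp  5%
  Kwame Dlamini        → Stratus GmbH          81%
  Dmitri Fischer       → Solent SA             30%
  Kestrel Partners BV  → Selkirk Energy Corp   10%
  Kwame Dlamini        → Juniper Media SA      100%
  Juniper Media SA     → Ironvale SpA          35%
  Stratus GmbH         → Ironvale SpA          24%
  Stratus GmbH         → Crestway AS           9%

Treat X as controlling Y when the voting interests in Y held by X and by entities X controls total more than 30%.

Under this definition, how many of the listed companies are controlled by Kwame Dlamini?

Kwame holds 70% of Solent, so Kwame controls Solent.
Kwame holds 81% of Stratus, so Kwame controls Stratus.
Kwame holds 100% of Juniper, so Kwame controls Juniper.
Juniper and Stratus together hold 35% + 24% = 59% of Ironvale, so Kwame controls Ironvale.
No other company's threshold is met.
Kwame controls 4 companies.

4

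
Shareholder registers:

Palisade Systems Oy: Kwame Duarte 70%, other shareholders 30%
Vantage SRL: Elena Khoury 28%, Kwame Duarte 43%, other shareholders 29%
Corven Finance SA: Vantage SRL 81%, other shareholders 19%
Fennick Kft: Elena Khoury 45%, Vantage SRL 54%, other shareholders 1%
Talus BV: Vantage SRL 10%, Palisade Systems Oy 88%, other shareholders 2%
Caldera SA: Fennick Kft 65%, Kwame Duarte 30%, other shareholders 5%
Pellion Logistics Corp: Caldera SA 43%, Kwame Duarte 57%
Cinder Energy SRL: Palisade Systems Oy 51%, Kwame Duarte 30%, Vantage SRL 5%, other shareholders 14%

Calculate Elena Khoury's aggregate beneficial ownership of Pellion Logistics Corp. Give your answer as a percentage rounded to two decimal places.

Elena reaches Pellion along 2 paths.
Via Fennick → Caldera: 45% × 65% × 43% = 12.5775%.
Via Vantage → Fennick → Caldera: 28% × 54% × 65% × 43% = 4.22604%.
Total: 12.5775% + 4.22604% = 16.80354%.
Rounded: 16.80%.

16.80%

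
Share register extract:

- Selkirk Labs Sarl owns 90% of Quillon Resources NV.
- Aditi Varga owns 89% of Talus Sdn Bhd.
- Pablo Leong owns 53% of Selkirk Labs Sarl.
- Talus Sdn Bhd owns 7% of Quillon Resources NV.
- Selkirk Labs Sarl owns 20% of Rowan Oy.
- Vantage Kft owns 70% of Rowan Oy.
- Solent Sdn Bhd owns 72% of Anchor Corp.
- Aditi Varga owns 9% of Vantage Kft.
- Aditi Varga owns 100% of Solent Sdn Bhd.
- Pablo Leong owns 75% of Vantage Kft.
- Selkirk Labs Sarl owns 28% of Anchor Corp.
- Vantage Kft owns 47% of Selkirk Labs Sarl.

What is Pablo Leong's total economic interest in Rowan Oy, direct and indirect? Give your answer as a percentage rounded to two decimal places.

70.15%

Pablo reaches Rowan along 3 paths.
Via Vantage: 75% × 70% = 52.5%.
Via Selkirk: 53% × 20% = 10.6%.
Via Vantage → Selkirk: 75% × 47% × 20% = 7.05%.
Total: 52.5% + 10.6% + 7.05% = 70.15%.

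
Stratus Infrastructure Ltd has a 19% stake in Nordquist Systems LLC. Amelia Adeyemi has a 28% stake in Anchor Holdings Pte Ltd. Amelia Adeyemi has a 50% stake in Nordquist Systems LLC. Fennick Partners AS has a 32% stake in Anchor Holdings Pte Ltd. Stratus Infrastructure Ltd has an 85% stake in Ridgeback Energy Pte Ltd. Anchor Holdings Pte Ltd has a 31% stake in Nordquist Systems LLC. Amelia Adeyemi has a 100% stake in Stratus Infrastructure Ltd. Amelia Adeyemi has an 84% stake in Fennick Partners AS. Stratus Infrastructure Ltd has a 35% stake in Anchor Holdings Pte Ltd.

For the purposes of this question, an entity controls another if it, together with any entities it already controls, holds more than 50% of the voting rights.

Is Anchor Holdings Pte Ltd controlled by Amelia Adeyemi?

Yes

Amelia holds 100% of Stratus, so Amelia controls Stratus.
Amelia holds 84% of Fennick, so Amelia controls Fennick.
Fennick and Stratus and Amelia together hold 32% + 35% + 28% = 95% of Anchor, so Amelia controls Anchor.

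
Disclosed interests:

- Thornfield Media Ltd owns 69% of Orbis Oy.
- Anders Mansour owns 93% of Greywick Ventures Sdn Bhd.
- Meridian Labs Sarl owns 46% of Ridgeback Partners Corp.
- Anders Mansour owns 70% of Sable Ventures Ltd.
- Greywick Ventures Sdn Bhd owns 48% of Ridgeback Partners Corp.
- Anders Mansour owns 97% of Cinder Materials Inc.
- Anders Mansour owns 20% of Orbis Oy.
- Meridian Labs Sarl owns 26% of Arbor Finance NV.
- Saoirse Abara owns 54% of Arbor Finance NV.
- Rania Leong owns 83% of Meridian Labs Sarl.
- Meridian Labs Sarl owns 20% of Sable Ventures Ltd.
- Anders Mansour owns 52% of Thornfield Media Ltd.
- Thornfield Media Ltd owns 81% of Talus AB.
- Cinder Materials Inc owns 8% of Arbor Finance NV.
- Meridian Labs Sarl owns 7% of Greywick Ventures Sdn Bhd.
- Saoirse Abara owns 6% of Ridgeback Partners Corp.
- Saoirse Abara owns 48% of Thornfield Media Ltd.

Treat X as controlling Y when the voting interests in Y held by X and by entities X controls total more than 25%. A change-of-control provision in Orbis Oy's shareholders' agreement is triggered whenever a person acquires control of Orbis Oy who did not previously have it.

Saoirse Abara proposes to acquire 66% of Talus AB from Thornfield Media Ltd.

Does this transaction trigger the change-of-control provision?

No

The purchase adds only to Saoirse's holdings (Thornfield's stake shrinks), so Saoirse is the only person who could newly come to control Orbis.
Saoirse holds 48% of Thornfield, so Saoirse controls Thornfield.
Thornfield holds 69% of Orbis, so Saoirse controls Orbis.
So Saoirse already controls Orbis before the transaction.
After the purchase, Saoirse holds 66% of Talus directly, and Thornfield's stake falls to 15%.
Saoirse controlled Orbis already, so this is not a new person acquiring control; every other person's position is unchanged or reduced.
No new person acquires control, so the clause is not triggered.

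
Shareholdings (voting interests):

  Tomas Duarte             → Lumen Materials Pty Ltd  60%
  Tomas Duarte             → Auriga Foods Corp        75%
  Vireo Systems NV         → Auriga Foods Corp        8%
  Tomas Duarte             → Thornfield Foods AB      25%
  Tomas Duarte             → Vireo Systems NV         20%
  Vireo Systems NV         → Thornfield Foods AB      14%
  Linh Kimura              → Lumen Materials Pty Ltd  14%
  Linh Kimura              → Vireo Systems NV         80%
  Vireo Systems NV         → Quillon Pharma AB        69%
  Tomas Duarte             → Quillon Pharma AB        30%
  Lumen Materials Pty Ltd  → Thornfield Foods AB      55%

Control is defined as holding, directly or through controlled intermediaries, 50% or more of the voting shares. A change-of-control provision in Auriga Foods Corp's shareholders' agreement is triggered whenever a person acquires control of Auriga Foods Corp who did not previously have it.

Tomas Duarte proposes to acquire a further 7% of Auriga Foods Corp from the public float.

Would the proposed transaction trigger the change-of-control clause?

No

The purchase changes only Tomas's holdings, so Tomas is the only person who could newly come to control Auriga.
Tomas holds 75% of Auriga, so Tomas controls Auriga.
So Tomas already controls Auriga before the transaction.
After the purchase, Tomas's direct stake in Auriga rises to 75% + 7% = 82%.
Tomas controlled Auriga already, so this is not a new person acquiring control; every other person's position is unchanged or reduced.
No new person acquires control, so the clause is not triggered.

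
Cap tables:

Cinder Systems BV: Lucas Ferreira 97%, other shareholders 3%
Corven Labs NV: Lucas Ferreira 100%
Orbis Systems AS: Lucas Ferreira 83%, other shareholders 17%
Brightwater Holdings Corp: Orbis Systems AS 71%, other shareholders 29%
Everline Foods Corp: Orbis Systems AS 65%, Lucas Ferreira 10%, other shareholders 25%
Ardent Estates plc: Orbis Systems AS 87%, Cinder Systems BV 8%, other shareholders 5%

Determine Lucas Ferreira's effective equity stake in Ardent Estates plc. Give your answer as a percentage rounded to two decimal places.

Lucas reaches Ardent along 2 paths.
Via Orbis: 83% × 87% = 72.21%.
Via Cinder: 97% × 8% = 7.76%.
Total: 72.21% + 7.76% = 79.97%.

79.97%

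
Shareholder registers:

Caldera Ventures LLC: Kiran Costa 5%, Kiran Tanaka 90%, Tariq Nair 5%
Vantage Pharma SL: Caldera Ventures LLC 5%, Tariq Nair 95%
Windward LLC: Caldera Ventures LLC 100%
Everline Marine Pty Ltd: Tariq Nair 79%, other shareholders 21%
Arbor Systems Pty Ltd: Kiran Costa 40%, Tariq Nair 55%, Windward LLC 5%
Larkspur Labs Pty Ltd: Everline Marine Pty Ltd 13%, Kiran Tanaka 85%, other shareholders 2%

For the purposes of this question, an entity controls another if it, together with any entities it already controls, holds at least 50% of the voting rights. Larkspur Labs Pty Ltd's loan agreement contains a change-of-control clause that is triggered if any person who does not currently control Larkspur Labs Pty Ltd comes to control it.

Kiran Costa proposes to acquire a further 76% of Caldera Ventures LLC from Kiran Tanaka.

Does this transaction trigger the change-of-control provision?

No

The purchase adds only to Kiran Costa's holdings (Kiran Tanaka's stake shrinks), so Kiran Costa is the only person who could newly come to control Larkspur.
Kiran Costa's largest direct stake is 40% in Arbor, which does not meet the threshold, so Kiran Costa controls no company.
Neither Kiran Costa nor any entity Kiran Costa controls holds any voting interest in Larkspur.
So before the transaction, Kiran Costa does not control Larkspur.
After the purchase, Kiran Costa's direct stake in Caldera rises to 5% + 76% = 81%, and Kiran Tanaka's stake falls to 14%.
Kiran Costa holds 81% of Caldera, so Kiran Costa controls Caldera.
Caldera holds 100% of Windward, so Kiran Costa controls Windward.
After the transaction, neither Kiran Costa nor any entity Kiran Costa controls holds a voting interest in Larkspur, so Kiran Costa still does not control it.
No new person acquires control, so the clause is not triggered.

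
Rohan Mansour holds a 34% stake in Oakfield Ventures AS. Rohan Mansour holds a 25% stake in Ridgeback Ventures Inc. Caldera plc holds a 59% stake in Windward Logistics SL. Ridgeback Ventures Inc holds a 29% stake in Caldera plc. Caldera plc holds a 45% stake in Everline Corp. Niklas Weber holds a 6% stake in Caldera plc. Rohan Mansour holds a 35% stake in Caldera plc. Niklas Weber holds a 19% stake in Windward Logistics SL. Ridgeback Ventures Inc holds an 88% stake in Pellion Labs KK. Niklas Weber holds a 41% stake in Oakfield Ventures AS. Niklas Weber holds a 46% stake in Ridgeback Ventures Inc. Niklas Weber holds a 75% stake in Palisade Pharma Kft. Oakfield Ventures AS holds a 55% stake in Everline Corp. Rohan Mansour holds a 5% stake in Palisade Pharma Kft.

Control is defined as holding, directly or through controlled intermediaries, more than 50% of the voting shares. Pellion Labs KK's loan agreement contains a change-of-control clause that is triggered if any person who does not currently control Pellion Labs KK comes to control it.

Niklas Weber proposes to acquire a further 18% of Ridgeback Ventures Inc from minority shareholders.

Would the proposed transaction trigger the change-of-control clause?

The purchase changes only Niklas's holdings, so Niklas is the only person who could newly come to control Pellion.
Niklas holds 75% of Palisade, so Niklas controls Palisade.
Neither Niklas nor any entity Niklas controls holds any voting interest in Pellion.
So before the transaction, Niklas does not control Pellion.
After the purchase, Niklas's direct stake in Ridgeback rises to 46% + 18% = 64%.
Niklas holds 64% of Ridgeback, so Niklas controls Ridgeback.
Ridgeback holds 88% of Pellion, so Niklas controls Pellion.
Niklas did not control Pellion before and does after, so the clause is triggered.

Yes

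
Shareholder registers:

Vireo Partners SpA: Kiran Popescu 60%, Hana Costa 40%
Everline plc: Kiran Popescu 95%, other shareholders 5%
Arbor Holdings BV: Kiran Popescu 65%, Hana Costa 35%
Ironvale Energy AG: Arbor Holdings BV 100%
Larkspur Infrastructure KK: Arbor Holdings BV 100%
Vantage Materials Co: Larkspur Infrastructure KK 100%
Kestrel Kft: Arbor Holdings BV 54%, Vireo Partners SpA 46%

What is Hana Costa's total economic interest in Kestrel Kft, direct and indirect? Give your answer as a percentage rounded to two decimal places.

37.30%

Hana reaches Kestrel along 2 paths.
Via Arbor: 35% × 54% = 18.9%.
Via Vireo: 40% × 46% = 18.4%.
Total: 18.9% + 18.4% = 37.3%.
Rounded: 37.30%.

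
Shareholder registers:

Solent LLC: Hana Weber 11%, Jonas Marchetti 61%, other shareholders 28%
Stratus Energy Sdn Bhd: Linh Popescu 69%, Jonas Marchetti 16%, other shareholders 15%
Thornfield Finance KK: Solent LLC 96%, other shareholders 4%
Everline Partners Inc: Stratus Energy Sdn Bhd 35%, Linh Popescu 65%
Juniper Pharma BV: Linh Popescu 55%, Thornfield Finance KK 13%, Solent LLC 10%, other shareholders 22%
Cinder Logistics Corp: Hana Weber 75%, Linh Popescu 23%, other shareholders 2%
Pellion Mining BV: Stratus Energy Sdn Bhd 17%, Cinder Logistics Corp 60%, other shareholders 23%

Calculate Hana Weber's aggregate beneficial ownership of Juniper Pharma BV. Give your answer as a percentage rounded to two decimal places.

Hana reaches Juniper along 2 paths.
Via Solent → Thornfield: 11% × 96% × 13% = 1.3728%.
Via Solent: 11% × 10% = 1.1%.
Total: 1.3728% + 1.1% = 2.4728%.
Rounded: 2.47%.

2.47%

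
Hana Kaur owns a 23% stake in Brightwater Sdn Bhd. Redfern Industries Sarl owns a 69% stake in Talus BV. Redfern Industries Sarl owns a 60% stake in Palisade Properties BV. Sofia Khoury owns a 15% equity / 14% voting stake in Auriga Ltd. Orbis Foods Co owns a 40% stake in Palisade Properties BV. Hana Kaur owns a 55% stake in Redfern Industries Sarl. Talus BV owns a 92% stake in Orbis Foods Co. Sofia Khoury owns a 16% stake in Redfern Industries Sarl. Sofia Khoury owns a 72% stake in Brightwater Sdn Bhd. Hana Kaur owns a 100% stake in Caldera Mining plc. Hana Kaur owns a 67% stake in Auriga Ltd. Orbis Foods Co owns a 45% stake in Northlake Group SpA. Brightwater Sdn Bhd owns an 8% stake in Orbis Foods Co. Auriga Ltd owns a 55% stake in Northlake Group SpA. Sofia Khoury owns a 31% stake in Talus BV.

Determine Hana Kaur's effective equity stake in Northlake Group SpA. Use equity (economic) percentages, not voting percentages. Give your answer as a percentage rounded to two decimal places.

53.39%

Hana reaches Northlake along 3 paths.
Via Redfern → Talus → Orbis: 55% × 69% × 92% × 45% = 15.7113%.
Via Brightwater → Orbis: 23% × 8% × 45% = 0.828%.
Via Auriga: 67% × 55% = 36.85%.
Total: 15.7113% + 0.828% + 36.85% = 53.3893%.
Rounded: 53.39%.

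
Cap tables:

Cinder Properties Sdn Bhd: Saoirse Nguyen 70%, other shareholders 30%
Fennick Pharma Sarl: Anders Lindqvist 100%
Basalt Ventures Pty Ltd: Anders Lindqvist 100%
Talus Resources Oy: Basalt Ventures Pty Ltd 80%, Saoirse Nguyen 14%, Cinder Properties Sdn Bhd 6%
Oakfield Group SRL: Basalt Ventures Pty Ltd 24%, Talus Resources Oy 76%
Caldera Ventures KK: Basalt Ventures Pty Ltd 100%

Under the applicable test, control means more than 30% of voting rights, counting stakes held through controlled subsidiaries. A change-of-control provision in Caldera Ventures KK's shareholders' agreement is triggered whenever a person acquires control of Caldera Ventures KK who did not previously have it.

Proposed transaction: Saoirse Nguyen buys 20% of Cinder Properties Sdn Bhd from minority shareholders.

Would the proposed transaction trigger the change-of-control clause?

No

The purchase changes only Saoirse's holdings, so Saoirse is the only person who could newly come to control Caldera.
Saoirse holds 70% of Cinder, so Saoirse controls Cinder.
Neither Saoirse nor any entity Saoirse controls holds any voting interest in Caldera.
So before the transaction, Saoirse does not control Caldera.
After the purchase, Saoirse's direct stake in Cinder rises to 70% + 20% = 90%.
Saoirse holds 90% of Cinder, so Saoirse controls Cinder.
After the transaction, neither Saoirse nor any entity Saoirse controls holds a voting interest in Caldera, so Saoirse still does not control it.
No new person acquires control, so the clause is not triggered.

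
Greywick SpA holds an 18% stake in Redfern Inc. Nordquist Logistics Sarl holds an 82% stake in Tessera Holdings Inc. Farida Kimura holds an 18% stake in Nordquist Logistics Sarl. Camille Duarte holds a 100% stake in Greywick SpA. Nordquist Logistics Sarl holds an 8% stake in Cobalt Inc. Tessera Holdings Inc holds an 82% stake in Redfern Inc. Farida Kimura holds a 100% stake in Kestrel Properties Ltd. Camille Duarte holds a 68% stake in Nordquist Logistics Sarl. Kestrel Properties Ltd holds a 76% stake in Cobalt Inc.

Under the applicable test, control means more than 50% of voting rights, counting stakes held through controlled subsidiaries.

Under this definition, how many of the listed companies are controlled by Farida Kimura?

2

Farida holds 100% of Kestrel, so Farida controls Kestrel.
Kestrel holds 76% of Cobalt, so Farida controls Cobalt.
No other company's threshold is met.
Farida controls 2 companies.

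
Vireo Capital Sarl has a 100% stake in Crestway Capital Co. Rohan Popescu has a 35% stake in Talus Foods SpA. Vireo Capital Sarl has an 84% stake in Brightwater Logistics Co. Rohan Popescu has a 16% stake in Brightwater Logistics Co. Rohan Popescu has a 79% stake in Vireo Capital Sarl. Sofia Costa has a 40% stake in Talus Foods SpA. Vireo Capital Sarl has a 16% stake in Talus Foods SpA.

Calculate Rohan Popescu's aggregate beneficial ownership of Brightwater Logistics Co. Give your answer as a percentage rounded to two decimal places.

82.36%

Rohan reaches Brightwater along 2 paths.
Direct stake: 16% = 16%.
Via Vireo: 79% × 84% = 66.36%.
Total: 16% + 66.36% = 82.36%.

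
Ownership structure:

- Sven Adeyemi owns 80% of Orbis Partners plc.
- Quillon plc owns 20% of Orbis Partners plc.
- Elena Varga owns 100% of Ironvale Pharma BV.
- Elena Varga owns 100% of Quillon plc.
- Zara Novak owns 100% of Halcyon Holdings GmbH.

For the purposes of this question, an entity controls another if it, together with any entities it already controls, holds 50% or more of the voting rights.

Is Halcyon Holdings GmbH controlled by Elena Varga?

Elena holds 100% of Quillon, so Elena controls Quillon.
Elena holds 100% of Ironvale, so Elena controls Ironvale.
Neither Elena nor any entity Elena controls holds any voting interest in Halcyon.
So Elena does not control Halcyon.

No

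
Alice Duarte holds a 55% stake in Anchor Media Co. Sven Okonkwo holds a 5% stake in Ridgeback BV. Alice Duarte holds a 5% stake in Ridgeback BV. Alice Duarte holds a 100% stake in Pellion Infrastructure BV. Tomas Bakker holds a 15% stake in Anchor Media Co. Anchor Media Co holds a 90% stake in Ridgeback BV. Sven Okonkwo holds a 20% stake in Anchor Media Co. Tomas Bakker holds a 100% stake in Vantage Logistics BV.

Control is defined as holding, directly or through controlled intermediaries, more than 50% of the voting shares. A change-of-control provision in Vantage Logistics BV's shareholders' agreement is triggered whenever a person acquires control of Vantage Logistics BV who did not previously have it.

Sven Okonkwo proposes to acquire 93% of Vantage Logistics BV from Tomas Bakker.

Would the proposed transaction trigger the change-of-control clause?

The purchase adds only to Sven's holdings (Tomas's stake shrinks), so Sven is the only person who could newly come to control Vantage.
Sven's largest direct stake is 20% in Anchor, which does not meet the threshold, so Sven controls no company.
Neither Sven nor any entity Sven controls holds any voting interest in Vantage.
So before the transaction, Sven does not control Vantage.
After the purchase, Sven holds 93% of Vantage directly, and Tomas's stake falls to 7%.
Sven holds 93% of Vantage, so Sven controls Vantage.
Sven did not control Vantage before and does after, so the clause is triggered.

Yes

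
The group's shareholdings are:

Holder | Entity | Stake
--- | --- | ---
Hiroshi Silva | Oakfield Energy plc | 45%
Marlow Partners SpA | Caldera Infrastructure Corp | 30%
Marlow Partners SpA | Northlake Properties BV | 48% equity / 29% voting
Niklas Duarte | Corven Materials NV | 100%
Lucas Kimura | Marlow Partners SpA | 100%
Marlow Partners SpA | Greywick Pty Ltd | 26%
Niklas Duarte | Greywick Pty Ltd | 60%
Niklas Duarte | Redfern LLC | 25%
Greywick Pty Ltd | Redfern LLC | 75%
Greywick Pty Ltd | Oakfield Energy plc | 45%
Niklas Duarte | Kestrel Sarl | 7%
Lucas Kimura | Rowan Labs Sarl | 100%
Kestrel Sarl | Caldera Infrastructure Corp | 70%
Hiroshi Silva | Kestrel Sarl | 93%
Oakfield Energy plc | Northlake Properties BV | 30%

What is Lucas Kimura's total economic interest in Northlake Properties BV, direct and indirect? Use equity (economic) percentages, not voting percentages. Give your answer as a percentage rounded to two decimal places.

Lucas reaches Northlake along 2 paths.
Via Marlow: 100% × 48% = 48%.
Via Marlow → Greywick → Oakfield: 100% × 26% × 45% × 30% = 3.51%.
Total: 48% + 3.51% = 51.51%.

51.51%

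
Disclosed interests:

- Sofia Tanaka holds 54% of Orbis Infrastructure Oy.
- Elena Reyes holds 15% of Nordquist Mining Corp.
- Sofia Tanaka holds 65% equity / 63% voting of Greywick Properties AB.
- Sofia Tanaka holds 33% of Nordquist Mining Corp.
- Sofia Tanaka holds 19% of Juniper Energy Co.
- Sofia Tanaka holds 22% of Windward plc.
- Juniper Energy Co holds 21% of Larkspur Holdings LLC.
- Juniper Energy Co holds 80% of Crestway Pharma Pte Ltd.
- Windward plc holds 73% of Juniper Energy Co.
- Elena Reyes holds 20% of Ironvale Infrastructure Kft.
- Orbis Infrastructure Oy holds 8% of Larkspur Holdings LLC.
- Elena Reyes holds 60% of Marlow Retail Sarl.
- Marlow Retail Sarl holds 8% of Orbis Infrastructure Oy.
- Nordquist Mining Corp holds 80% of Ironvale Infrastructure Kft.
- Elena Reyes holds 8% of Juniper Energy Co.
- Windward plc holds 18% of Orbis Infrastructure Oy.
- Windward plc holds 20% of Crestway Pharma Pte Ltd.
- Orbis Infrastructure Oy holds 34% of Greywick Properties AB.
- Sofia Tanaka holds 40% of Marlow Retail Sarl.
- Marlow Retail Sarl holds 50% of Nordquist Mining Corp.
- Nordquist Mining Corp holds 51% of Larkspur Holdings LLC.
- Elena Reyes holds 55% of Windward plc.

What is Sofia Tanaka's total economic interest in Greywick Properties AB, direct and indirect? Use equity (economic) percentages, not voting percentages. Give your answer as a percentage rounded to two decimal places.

85.79%

Sofia reaches Greywick along 4 paths.
Direct stake: 65% = 65%.
Via Marlow → Orbis: 40% × 8% × 34% = 1.088%.
Via Windward → Orbis: 22% × 18% × 34% = 1.3464%.
Via Orbis: 54% × 34% = 18.36%.
Total: 65% + 1.088% + 1.3464% + 18.36% = 85.7944%.
Rounded: 85.79%.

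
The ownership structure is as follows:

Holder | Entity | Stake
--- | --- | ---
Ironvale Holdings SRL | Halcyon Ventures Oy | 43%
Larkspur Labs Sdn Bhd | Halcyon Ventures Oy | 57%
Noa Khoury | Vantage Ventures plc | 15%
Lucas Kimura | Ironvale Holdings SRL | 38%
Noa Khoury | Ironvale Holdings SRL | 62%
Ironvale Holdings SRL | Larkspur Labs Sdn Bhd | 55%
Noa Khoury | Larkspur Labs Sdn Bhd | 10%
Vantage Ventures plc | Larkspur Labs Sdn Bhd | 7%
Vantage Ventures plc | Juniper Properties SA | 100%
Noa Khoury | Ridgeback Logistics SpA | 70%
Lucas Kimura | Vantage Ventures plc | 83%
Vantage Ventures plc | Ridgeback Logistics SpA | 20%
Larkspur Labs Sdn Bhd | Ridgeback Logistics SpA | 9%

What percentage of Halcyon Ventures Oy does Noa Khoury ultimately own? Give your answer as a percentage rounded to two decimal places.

52.40%

Noa reaches Halcyon along 4 paths.
Via Ironvale: 62% × 43% = 26.66%.
Via Vantage → Larkspur: 15% × 7% × 57% = 0.5985%.
Via Ironvale → Larkspur: 62% × 55% × 57% = 19.437%.
Via Larkspur: 10% × 57% = 5.7%.
Total: 26.66% + 0.5985% + 19.437% + 5.7% = 52.3955%.
Rounded: 52.40%.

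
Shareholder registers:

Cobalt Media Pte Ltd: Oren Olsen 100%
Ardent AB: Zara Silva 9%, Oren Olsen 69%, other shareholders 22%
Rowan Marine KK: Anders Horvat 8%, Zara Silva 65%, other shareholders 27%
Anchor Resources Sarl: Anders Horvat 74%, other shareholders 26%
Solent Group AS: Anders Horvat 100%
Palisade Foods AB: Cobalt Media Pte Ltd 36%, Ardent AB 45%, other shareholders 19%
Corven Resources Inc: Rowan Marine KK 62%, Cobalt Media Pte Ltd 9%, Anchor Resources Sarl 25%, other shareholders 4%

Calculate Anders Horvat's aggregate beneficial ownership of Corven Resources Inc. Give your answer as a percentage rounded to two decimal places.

Anders reaches Corven along 2 paths.
Via Rowan: 8% × 62% = 4.96%.
Via Anchor: 74% × 25% = 18.5%.
Total: 4.96% + 18.5% = 23.46%.

23.46%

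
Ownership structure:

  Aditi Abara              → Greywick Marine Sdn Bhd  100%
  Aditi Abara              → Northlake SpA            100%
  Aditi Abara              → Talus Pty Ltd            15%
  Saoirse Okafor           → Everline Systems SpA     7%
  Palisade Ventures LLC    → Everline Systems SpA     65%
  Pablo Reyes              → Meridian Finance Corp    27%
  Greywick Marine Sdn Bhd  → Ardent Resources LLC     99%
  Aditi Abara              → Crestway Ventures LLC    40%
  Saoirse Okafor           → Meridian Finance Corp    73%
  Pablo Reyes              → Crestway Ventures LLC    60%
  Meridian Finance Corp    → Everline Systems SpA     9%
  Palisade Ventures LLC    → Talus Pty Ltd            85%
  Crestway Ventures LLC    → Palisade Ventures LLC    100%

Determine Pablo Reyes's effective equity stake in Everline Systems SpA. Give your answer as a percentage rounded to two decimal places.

Pablo reaches Everline along 2 paths.
Via Crestway → Palisade: 60% × 100% × 65% = 39%.
Via Meridian: 27% × 9% = 2.43%.
Total: 39% + 2.43% = 41.43%.

41.43%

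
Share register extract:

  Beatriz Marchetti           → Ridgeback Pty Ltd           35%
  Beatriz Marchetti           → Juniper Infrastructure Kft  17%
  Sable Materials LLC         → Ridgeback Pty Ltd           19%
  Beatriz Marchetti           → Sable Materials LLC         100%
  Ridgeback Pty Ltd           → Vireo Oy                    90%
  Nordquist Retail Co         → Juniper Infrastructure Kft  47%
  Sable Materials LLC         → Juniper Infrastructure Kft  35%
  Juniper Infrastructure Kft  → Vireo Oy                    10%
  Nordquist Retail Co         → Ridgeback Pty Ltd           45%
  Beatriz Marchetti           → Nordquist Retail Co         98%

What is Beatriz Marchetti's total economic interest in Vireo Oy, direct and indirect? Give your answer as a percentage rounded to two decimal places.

Beatriz reaches Vireo along 6 paths.
Via Sable → Ridgeback: 100% × 19% × 90% = 17.1%.
Via Nordquist → Ridgeback: 98% × 45% × 90% = 39.69%.
Via Ridgeback: 35% × 90% = 31.5%.
Via Nordquist → Juniper: 98% × 47% × 10% = 4.606%.
Via Sable → Juniper: 100% × 35% × 10% = 3.5%.
Via Juniper: 17% × 10% = 1.7%.
Total: 17.1% + 39.69% + 31.5% + 4.606% + 3.5% + 1.7% = 98.096%.
Rounded: 98.10%.

98.10%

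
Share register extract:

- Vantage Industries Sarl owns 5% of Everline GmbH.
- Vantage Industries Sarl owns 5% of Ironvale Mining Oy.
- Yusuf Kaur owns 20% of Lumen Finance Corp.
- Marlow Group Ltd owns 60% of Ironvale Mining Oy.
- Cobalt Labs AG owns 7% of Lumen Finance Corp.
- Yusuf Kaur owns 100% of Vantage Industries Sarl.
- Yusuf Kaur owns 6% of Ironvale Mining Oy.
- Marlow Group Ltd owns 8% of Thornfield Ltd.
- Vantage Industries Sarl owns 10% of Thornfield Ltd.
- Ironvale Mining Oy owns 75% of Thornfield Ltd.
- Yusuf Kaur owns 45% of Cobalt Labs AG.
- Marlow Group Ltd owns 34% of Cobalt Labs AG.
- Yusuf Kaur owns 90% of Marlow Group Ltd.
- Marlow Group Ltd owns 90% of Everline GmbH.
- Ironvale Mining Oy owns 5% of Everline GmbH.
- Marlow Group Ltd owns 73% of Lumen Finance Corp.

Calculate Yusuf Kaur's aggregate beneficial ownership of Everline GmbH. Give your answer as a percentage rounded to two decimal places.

89.25%

Yusuf reaches Everline along 5 paths.
Via Vantage → Ironvale: 100% × 5% × 5% = 0.25%.
Via Marlow → Ironvale: 90% × 60% × 5% = 2.7%.
Via Ironvale: 6% × 5% = 0.3%.
Via Marlow: 90% × 90% = 81%.
Via Vantage: 100% × 5% = 5%.
Total: 0.25% + 2.7% + 0.3% + 81% + 5% = 89.25%.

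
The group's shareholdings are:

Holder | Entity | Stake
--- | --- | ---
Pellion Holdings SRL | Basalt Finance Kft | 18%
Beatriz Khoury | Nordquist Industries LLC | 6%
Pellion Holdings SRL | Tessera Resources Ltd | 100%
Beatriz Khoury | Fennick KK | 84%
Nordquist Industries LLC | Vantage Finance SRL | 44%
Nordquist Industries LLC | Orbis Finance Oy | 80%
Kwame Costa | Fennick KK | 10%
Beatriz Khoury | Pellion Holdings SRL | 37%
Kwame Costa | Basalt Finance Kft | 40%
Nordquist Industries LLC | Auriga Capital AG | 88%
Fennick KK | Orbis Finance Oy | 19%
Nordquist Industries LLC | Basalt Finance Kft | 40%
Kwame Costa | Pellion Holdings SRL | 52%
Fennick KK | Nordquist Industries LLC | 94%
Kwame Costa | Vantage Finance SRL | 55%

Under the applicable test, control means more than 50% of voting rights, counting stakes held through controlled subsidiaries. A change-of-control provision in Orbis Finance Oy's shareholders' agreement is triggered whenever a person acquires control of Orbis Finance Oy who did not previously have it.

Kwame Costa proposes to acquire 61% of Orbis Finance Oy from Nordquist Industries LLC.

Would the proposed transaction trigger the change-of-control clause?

Yes

The purchase adds only to Kwame's holdings (Nordquist's stake shrinks), so Kwame is the only person who could newly come to control Orbis.
Kwame holds 52% of Pellion, so Kwame controls Pellion.
Pellion holds 100% of Tessera, so Kwame controls Tessera.
Kwame holds 55% of Vantage, so Kwame controls Vantage.
Pellion and Kwame together hold 18% + 40% = 58% of Basalt, so Kwame controls Basalt.
Neither Kwame nor any entity Kwame controls holds any voting interest in Orbis.
So before the transaction, Kwame does not control Orbis.
After the purchase, Kwame holds 61% of Orbis directly, and Nordquist's stake falls to 19%.
Kwame holds 61% of Orbis, so Kwame controls Orbis.
Kwame did not control Orbis before and does after, so the clause is triggered.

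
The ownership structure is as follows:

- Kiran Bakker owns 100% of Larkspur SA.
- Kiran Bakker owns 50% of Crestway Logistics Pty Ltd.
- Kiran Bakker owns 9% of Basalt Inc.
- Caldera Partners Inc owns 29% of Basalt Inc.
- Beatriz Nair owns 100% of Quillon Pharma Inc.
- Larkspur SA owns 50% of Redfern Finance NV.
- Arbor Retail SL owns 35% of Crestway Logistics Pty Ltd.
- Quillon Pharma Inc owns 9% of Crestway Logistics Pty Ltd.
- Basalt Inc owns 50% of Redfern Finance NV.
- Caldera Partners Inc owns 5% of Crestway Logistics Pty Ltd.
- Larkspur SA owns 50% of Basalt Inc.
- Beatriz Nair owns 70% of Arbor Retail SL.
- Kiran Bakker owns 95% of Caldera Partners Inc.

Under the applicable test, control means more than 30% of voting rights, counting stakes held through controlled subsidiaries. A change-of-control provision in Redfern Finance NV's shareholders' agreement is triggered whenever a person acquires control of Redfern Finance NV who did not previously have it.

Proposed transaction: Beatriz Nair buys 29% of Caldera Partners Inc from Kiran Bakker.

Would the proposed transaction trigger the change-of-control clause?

The purchase adds only to Beatriz's holdings (Kiran's stake shrinks), so Beatriz is the only person who could newly come to control Redfern.
Beatriz holds 70% of Arbor, so Beatriz controls Arbor.
Beatriz holds 100% of Quillon, so Beatriz controls Quillon.
Arbor and Quillon together hold 35% + 9% = 44% of Crestway, so Beatriz controls Crestway.
Neither Beatriz nor any entity Beatriz controls holds any voting interest in Redfern.
So before the transaction, Beatriz does not control Redfern.
After the purchase, Beatriz holds 29% of Caldera directly, and Kiran's stake falls to 66%.
Beatriz's side now holds 29% of Caldera, not > 30%, so Beatriz still does not control Caldera.
After the transaction, neither Beatriz nor any entity Beatriz controls holds a voting interest in Redfern, so Beatriz still does not control it.
No new person acquires control, so the clause is not triggered.

No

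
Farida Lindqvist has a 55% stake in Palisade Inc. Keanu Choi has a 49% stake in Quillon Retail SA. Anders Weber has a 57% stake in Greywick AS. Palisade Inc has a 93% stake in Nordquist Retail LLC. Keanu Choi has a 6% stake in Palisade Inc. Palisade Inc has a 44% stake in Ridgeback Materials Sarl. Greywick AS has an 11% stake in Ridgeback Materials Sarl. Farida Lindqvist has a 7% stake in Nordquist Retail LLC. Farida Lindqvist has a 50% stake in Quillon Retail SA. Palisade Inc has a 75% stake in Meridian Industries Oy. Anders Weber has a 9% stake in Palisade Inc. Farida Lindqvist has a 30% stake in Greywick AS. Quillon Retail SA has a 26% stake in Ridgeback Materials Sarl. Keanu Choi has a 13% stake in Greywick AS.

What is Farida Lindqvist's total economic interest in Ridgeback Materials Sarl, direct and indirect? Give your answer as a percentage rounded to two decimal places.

Farida reaches Ridgeback along 3 paths.
Via Greywick: 30% × 11% = 3.3%.
Via Palisade: 55% × 44% = 24.2%.
Via Quillon: 50% × 26% = 13%.
Total: 3.3% + 24.2% + 13% = 40.5%.
Rounded: 40.50%.

40.50%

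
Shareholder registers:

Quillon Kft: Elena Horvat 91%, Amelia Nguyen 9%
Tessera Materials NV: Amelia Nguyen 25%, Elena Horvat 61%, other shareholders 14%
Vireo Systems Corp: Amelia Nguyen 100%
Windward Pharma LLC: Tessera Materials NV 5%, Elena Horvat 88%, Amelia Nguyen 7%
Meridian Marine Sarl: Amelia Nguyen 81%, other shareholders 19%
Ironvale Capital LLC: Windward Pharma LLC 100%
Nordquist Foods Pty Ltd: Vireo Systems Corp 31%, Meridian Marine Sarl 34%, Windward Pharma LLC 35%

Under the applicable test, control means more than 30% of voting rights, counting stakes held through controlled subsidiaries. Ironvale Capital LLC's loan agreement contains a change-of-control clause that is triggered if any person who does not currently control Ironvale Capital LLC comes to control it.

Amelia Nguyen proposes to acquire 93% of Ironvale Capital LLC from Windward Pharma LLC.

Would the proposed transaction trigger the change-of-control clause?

The purchase adds only to Amelia's holdings (Windward's stake shrinks), so Amelia is the only person who could newly come to control Ironvale.
Amelia holds 100% of Vireo, so Amelia controls Vireo.
Amelia holds 81% of Meridian, so Amelia controls Meridian.
Vireo and Meridian together hold 31% + 34% = 65% of Nordquist, so Amelia controls Nordquist.
Neither Amelia nor any entity Amelia controls holds any voting interest in Ironvale.
So before the transaction, Amelia does not control Ironvale.
After the purchase, Amelia holds 93% of Ironvale directly, and Windward's stake falls to 7%.
Amelia holds 93% of Ironvale, so Amelia controls Ironvale.
Amelia did not control Ironvale before and does after, so the clause is triggered.

Yes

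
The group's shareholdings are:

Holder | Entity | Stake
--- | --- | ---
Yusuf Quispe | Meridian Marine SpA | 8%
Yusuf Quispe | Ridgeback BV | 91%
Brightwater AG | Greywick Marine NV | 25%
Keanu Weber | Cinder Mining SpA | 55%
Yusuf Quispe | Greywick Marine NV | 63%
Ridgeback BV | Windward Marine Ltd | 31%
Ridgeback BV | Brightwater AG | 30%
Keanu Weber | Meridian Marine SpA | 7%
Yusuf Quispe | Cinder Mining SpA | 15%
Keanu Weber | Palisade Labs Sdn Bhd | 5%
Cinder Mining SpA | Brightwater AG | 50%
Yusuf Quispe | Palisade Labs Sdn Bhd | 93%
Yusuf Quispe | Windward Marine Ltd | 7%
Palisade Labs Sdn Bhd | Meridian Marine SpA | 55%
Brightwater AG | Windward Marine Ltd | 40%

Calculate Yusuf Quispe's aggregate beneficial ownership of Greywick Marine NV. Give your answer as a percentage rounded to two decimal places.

Yusuf reaches Greywick along 3 paths.
Via Cinder → Brightwater: 15% × 50% × 25% = 1.875%.
Via Ridgeback → Brightwater: 91% × 30% × 25% = 6.825%.
Direct stake: 63% = 63%.
Total: 1.875% + 6.825% + 63% = 71.7%.
Rounded: 71.70%.

71.70%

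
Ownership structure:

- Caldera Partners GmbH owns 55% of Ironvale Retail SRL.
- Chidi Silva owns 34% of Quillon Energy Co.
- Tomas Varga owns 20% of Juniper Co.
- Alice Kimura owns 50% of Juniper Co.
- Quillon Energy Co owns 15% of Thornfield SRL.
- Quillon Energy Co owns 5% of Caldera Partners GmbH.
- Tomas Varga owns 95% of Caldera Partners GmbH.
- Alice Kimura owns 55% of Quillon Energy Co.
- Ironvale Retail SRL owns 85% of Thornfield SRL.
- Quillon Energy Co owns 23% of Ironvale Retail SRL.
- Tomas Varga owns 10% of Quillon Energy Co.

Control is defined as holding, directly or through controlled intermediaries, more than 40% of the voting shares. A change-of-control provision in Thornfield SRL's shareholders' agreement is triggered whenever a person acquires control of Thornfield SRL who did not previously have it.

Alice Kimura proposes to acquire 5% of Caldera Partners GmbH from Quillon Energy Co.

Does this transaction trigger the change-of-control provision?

The purchase adds only to Alice's holdings (Quillon's stake shrinks), so Alice is the only person who could newly come to control Thornfield.
Alice holds 55% of Quillon, so Alice controls Quillon.
Alice holds 50% of Juniper, so Alice controls Juniper.
In Thornfield, Alice's side holds only 15%, not > 40%.
So before the transaction, Alice does not control Thornfield.
After the purchase, Alice holds 5% of Caldera directly, and Quillon's stake falls to 0%.
Alice's side now holds 5% of Caldera, not > 40%, so Alice still does not control Caldera.
After the transaction, Alice's side holds 15% of Thornfield, not > 40%, so Alice still does not control Thornfield.
No new person acquires control, so the clause is not triggered.

No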